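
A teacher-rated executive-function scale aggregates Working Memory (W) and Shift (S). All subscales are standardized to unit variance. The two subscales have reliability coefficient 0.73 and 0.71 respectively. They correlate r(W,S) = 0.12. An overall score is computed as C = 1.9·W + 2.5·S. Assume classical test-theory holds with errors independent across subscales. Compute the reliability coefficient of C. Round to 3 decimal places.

0.747

Var(C) = 1.9² + 2.5² + 2·[4.75·0.12] = 9.86 + 1.14 = 11.
Because errors are independent across components, Cov(Tᵢ,Tⱼ) = Cov(Xᵢ,Xⱼ); the off-diagonal part of the true-score variance is the same as above.
True-score variance = [1.9²·0.73 + 2.5²·0.71] + 1.14 = 7.0728 + 1.14 = 8.2128.
Reliability = 8.2128 / 11 = 0.747.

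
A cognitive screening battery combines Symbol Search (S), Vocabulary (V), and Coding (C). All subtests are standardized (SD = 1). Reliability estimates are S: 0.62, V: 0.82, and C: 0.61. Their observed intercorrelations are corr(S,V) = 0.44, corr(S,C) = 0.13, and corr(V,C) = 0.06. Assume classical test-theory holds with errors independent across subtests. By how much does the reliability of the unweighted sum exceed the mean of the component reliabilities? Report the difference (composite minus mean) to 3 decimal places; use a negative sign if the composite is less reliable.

Var(sum) = 3 + 1.26 = 4.26; true-score variance = 2.05 + 1.26 = 3.31; composite reliability = 0.7770.
Mean component reliability = 0.6833.
Difference = 0.7770 − 0.6833 = 0.094.

0.094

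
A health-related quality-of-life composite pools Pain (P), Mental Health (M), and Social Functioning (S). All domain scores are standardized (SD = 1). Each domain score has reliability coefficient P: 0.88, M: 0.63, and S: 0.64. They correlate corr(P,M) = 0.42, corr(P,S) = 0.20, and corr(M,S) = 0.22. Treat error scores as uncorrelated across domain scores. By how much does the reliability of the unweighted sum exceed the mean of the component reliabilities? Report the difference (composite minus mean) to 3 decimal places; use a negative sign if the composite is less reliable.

Var(sum) = 3 + 1.68 = 4.68; true-score variance = 2.15 + 1.68 = 3.83; composite reliability = 0.8184.
Mean component reliability = 0.7167.
Difference = 0.8184 − 0.7167 = 0.102.

0.102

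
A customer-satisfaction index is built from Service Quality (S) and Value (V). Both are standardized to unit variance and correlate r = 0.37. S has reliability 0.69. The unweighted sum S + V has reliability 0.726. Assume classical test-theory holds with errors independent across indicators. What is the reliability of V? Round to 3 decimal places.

0.559

Var(S+V) = 2 + 2·0.37 = 2.740.
True-score variance = ρ_S + ρ_V + 2·0.37, so 0.726 = (0.69 + ρ_V + 0.74) / 2.740.
ρ_V = 0.726·2.740 − 0.69 − 0.74 = 0.559.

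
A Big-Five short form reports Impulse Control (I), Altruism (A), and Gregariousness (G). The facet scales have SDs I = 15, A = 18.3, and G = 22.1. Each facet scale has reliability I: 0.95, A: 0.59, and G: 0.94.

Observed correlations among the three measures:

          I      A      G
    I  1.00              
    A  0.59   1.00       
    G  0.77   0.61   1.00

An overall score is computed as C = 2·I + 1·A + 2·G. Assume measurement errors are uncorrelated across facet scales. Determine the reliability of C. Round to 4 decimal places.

0.9564

Var(C) = 2²·15² + 18.3² + 2²·22.1² + 2·[2·15·18.3·0.59 + 4·15·22.1·0.77 + 2·18.3·22.1·0.61] = 3188.53 + 3676.67 = 6865.2.
With uncorrelated errors the cross-covariances are all true-score covariance, so they carry over unchanged; only the diagonal terms shrink to ρᵢσᵢ².
True-score variance = [2²·15²·0.95 + 18.3²·0.59 + 2²·22.1²·0.94] + 3676.67 = 2889.01 + 3676.67 = 6565.68.
Reliability = 6565.68 / 6865.2 = 0.9564.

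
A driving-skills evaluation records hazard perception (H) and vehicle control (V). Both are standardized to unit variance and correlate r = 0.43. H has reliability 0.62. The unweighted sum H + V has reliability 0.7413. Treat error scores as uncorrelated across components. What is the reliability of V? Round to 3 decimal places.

0.640

Var(H+V) = 2 + 2·0.43 = 2.860.
True-score variance = ρ_H + ρ_V + 2·0.43, so 0.7413 = (0.62 + ρ_V + 0.86) / 2.860.
ρ_V = 0.7413·2.860 − 0.62 − 0.86 = 0.640.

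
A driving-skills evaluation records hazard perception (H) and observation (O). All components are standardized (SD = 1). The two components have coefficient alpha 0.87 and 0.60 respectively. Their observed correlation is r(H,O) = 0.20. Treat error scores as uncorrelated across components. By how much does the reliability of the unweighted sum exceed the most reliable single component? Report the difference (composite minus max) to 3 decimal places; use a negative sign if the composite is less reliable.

-0.091

Var(sum) = 2 + 0.4 = 2.4; true-score variance = 1.47 + 0.4 = 1.87; composite reliability = 0.7792.
Max component reliability = 0.8700.
Difference = 0.7792 − 0.8700 = -0.091.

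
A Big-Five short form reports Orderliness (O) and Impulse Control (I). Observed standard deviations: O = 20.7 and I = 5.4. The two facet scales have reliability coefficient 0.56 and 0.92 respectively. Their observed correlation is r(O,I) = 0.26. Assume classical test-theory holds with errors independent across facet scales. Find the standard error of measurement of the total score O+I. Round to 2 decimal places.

Var(total) = 457.65 + 58.1256 = 515.776.
True-score variance = 266.782 + 58.1256 = 324.907, so reliability = 0.6299.
Error variance = 515.776 − 324.907 = 190.868; SEM = √190.868 = 13.82.

13.82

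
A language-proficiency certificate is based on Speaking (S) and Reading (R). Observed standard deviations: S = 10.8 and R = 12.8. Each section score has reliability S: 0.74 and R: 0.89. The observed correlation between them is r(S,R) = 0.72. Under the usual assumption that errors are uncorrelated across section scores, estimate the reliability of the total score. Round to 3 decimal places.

Var(S+R) = 10.8² + 12.8² + 2·[10.8·12.8·0.72] = 280.48 + 199.066 = 479.546.
With uncorrelated errors the cross-covariances are all true-score covariance, so they carry over unchanged; only the diagonal terms shrink to ρᵢσᵢ².
True-score variance = [10.8²·0.74 + 12.8²·0.89] + 199.066 = 232.131 + 199.066 = 431.197.
Reliability = 431.197 / 479.546 = 0.899.

0.899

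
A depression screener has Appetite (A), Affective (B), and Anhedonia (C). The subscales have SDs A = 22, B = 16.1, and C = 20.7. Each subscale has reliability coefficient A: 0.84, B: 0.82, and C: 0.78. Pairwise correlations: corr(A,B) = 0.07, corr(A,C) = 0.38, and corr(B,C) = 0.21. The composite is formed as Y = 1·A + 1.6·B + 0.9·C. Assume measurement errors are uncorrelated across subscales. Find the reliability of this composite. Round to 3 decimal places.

0.869

Var(Y) = 22² + 1.6²·16.1² + 0.9²·20.7² + 2·[1.6·22·16.1·0.07 + 0.9·22·20.7·0.38 + 1.44·16.1·20.7·0.21] = 1494.65 + 592.396 = 2087.05.
Because errors are independent across components, Cov(Tᵢ,Tⱼ) = Cov(Xᵢ,Xⱼ); the off-diagonal part of the true-score variance is the same as above.
True-score variance = [22²·0.84 + 1.6²·16.1²·0.82 + 0.9²·20.7²·0.78] + 592.396 = 1221.41 + 592.396 = 1813.81.
Reliability = 1813.81 / 2087.05 = 0.869.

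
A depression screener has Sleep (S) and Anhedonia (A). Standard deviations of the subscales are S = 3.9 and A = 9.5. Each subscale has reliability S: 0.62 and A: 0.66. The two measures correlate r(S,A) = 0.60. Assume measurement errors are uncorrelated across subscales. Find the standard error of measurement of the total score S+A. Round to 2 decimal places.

6.04

Var(total) = 105.46 + 44.46 = 149.92.
True-score variance = 68.9952 + 44.46 = 113.455, so reliability = 0.7568.
Error variance = 149.92 − 113.455 = 36.4648; SEM = √36.4648 = 6.04.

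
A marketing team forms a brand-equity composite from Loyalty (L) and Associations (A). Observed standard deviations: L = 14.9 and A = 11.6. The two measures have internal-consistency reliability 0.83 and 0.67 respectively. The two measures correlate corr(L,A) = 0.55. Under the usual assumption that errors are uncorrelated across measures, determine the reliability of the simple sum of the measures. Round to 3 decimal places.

Var(L+A) = 14.9² + 11.6² + 2·[14.9·11.6·0.55] = 356.57 + 190.124 = 546.694.
With uncorrelated errors the cross-covariances are all true-score covariance, so they carry over unchanged; only the diagonal terms shrink to ρᵢσᵢ².
True-score variance = [14.9²·0.83 + 11.6²·0.67] + 190.124 = 274.423 + 190.124 = 464.548.
Reliability = 464.548 / 546.694 = 0.850.

0.850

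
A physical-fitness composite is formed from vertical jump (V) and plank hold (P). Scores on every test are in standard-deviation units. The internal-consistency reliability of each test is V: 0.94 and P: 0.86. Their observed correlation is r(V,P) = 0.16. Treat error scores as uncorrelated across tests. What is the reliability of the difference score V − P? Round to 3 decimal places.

Var(V−P) = 1 + 1 − 2·0.16 = 2 − 0.32 = 1.68.
With uncorrelated errors the cross-covariances are all true-score covariance, so they carry over unchanged; only the diagonal terms shrink to ρᵢσᵢ².
True-score variance = [0.94 + 0.86] − 0.32 = 1.8 − 0.32 = 1.48.
Reliability = 1.48 / 1.68 = 0.881.

0.881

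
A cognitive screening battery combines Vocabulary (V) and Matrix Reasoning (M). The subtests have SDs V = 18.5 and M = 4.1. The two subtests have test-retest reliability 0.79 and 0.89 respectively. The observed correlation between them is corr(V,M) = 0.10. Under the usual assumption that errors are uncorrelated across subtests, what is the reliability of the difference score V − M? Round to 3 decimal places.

0.786

Var(V−M) = 18.5² + 4.1² − 2·18.5·4.1·0.10 = 359.06 − 15.17 = 343.89.
With uncorrelated errors the cross-covariances are all true-score covariance, so they carry over unchanged; only the diagonal terms shrink to ρᵢσᵢ².
True-score variance = [18.5²·0.79 + 4.1²·0.89] − 15.17 = 285.338 − 15.17 = 270.168.
Reliability = 270.168 / 343.89 = 0.786.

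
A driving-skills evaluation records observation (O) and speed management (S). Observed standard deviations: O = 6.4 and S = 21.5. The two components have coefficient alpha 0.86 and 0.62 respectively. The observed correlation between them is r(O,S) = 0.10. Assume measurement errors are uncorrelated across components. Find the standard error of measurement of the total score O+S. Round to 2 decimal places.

Var(total) = 503.21 + 27.52 = 530.73.
True-score variance = 321.821 + 27.52 = 349.341, so reliability = 0.6582.
Error variance = 530.73 − 349.341 = 181.389; SEM = √181.389 = 13.47.

13.47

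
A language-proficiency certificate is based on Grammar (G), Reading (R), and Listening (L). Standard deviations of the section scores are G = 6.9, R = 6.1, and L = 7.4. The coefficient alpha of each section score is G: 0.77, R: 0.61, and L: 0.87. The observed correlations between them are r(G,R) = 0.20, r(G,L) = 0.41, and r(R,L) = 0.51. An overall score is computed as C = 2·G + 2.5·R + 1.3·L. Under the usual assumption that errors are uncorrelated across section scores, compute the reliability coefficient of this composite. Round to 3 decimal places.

Var(C) = 2²·6.9² + 2.5²·6.1² + 1.3²·7.4² + 2·[5·6.9·6.1·0.20 + 2.6·6.9·7.4·0.41 + 3.25·6.1·7.4·0.51] = 515.547 + 342.679 = 858.226.
Under uncorrelated errors the observed covariances equal the true-score covariances, so only the own-variance terms attenuate.
True-score variance = [2²·6.9²·0.77 + 2.5²·6.1²·0.61 + 1.3²·7.4²·0.87] + 342.679 = 369.016 + 342.679 = 711.695.
Reliability = 711.695 / 858.226 = 0.829.

0.829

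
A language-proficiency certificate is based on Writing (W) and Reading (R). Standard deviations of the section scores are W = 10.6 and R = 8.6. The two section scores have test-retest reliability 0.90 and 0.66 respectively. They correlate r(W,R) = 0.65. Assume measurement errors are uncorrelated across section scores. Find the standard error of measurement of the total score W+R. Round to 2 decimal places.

6.03

Var(total) = 186.32 + 118.508 = 304.828.
True-score variance = 149.938 + 118.508 = 268.446, so reliability = 0.8806.
Error variance = 304.828 − 268.446 = 36.3824; SEM = √36.3824 = 6.03.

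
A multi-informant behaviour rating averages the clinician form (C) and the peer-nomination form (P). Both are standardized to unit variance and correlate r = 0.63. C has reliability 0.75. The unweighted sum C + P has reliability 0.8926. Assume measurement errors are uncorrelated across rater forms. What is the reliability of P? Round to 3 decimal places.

Var(C+P) = 2 + 2·0.63 = 3.260.
True-score variance = ρ_C + ρ_P + 2·0.63, so 0.8926 = (0.75 + ρ_P + 1.26) / 3.260.
ρ_P = 0.8926·3.260 − 0.75 − 1.26 = 0.900.

0.900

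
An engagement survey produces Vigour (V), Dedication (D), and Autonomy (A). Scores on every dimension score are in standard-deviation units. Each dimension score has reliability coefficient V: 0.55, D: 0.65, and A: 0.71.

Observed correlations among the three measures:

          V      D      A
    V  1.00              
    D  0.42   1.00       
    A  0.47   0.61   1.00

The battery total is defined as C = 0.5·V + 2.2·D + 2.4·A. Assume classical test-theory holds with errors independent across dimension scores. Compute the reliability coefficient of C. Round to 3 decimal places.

Var(C) = 0.5² + 2.2² + 2.4² + 2·[1.1·0.42 + 1.2·0.47 + 5.28·0.61] = 10.85 + 8.4936 = 19.3436.
Under uncorrelated errors the observed covariances equal the true-score covariances, so only the own-variance terms attenuate.
True-score variance = [0.5²·0.55 + 2.2²·0.65 + 2.4²·0.71] + 8.4936 = 7.3731 + 8.4936 = 15.8667.
Reliability = 15.8667 / 19.3436 = 0.820.

0.820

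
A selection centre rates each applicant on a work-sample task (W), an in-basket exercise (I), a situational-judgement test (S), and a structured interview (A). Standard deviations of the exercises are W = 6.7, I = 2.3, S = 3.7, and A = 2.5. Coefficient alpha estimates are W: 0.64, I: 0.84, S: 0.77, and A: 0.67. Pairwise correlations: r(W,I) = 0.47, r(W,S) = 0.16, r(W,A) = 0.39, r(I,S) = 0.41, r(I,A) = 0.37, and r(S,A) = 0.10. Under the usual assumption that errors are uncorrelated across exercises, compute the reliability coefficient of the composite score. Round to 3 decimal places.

Var(W+I+S+A) = 6.7² + 2.3² + 3.7² + 2.5² + 2·[6.7·2.3·0.47 + 6.7·3.7·0.16 + 6.7·2.5·0.39 + 2.3·3.7·0.41 + 2.3·2.5·0.37 + 3.7·2.5·0.10] = 70.12 + 48.5664 = 118.686.
Under uncorrelated errors the observed covariances equal the true-score covariances, so only the own-variance terms attenuate.
True-score variance = [6.7²·0.64 + 2.3²·0.84 + 3.7²·0.77 + 2.5²·0.67] + 48.5664 = 47.902 + 48.5664 = 96.4684.
Reliability = 96.4684 / 118.686 = 0.813.

0.813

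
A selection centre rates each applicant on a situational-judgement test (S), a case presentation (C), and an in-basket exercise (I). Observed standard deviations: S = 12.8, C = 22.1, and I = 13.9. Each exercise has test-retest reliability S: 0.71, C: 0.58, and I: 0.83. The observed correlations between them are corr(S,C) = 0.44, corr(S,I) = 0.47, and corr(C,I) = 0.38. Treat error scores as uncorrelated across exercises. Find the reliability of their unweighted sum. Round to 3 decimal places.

Var(S+C+I) = 12.8² + 22.1² + 13.9² + 2·[12.8·22.1·0.44 + 12.8·13.9·0.47 + 22.1·13.9·0.38] = 845.46 + 649.644 = 1495.1.
Because errors are independent across components, Cov(Tᵢ,Tⱼ) = Cov(Xᵢ,Xⱼ); the off-diagonal part of the true-score variance is the same as above.
True-score variance = [12.8²·0.71 + 22.1²·0.58 + 13.9²·0.83] + 649.644 = 559.969 + 649.644 = 1209.61.
Reliability = 1209.61 / 1495.1 = 0.809.

0.809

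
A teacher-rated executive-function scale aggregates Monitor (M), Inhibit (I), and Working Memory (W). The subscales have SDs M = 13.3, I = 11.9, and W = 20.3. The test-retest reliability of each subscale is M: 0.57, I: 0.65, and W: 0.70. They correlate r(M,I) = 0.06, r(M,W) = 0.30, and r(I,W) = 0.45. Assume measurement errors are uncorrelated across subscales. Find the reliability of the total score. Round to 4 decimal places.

Var(M+I+W) = 13.3² + 11.9² + 20.3² + 2·[13.3·11.9·0.06 + 13.3·20.3·0.30 + 11.9·20.3·0.45] = 730.59 + 398.399 = 1128.99.
Because errors are independent across components, Cov(Tᵢ,Tⱼ) = Cov(Xᵢ,Xⱼ); the off-diagonal part of the true-score variance is the same as above.
True-score variance = [13.3²·0.57 + 11.9²·0.65 + 20.3²·0.70] + 398.399 = 481.337 + 398.399 = 879.736.
Reliability = 879.736 / 1128.99 = 0.7792.

0.7792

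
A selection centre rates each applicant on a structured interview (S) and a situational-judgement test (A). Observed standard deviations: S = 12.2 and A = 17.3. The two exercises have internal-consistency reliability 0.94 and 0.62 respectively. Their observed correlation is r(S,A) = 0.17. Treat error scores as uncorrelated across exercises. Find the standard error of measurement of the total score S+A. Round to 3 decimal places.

11.075

Var(total) = 448.13 + 71.7604 = 519.89.
True-score variance = 325.469 + 71.7604 = 397.23, so reliability = 0.7641.
Error variance = 519.89 − 397.23 = 122.661; SEM = √122.661 = 11.075.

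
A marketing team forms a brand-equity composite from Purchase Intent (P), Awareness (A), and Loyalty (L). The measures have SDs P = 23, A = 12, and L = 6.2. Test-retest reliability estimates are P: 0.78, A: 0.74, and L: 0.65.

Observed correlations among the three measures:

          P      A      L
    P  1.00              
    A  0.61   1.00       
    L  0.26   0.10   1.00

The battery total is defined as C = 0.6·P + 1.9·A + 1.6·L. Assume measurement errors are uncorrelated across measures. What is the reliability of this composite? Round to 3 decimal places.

0.838

Var(C) = 0.6²·23² + 1.9²·12² + 1.6²·6.2² + 2·[1.14·23·12·0.61 + 0.96·23·6.2·0.26 + 3.04·12·6.2·0.10] = 808.686 + 500.282 = 1308.97.
With uncorrelated errors the cross-covariances are all true-score covariance, so they carry over unchanged; only the diagonal terms shrink to ρᵢσᵢ².
True-score variance = [0.6²·23²·0.78 + 1.9²·12²·0.74 + 1.6²·6.2²·0.65] + 500.282 = 597.189 + 500.282 = 1097.47.
Reliability = 1097.47 / 1308.97 = 0.838.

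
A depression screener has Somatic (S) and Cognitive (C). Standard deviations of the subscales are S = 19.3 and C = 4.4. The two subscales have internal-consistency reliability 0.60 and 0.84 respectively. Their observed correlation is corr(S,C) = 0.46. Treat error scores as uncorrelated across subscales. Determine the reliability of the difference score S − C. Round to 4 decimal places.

Var(S−C) = 19.3² + 4.4² − 2·19.3·4.4·0.46 = 391.85 − 78.1264 = 313.724.
Because errors are independent across components, Cov(Tᵢ,Tⱼ) = Cov(Xᵢ,Xⱼ); the off-diagonal part of the true-score variance is the same as above.
True-score variance = [19.3²·0.60 + 4.4²·0.84] − 78.1264 = 239.756 − 78.1264 = 161.63.
Reliability = 161.63 / 313.724 = 0.5152.

0.5152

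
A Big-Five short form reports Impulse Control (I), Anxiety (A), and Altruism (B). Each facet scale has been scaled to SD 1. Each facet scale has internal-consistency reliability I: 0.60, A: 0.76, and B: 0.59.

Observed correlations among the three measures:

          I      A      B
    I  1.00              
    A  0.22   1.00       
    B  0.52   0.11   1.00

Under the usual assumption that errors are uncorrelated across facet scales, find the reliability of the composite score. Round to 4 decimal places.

0.7766

Var(I+A+B) = 3 + 2·[0.22 + 0.52 + 0.11] = 3 + 1.7 = 4.7.
Under uncorrelated errors the observed covariances equal the true-score covariances, so only the own-variance terms attenuate.
True-score variance = [0.60 + 0.76 + 0.59] + 1.7 = 1.95 + 1.7 = 3.65.
Reliability = 3.65 / 4.7 = 0.7766.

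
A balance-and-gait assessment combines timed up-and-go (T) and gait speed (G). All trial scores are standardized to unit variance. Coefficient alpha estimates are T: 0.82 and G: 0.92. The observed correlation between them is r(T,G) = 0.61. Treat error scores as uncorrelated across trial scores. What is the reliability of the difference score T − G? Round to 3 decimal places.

0.667

Var(T−G) = 1 + 1 − 2·0.61 = 2 − 1.22 = 0.78.
Under uncorrelated errors the observed covariances equal the true-score covariances, so only the own-variance terms attenuate.
True-score variance = [0.82 + 0.92] − 1.22 = 1.74 − 1.22 = 0.52.
Reliability = 0.52 / 0.78 = 0.667.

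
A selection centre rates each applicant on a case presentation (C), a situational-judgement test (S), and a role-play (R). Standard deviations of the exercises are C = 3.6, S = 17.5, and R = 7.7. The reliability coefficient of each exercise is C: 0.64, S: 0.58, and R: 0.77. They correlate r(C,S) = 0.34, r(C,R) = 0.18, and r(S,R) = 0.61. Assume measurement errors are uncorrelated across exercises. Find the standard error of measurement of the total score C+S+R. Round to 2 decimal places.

Var(total) = 378.5 + 217.214 = 595.714.
True-score variance = 231.573 + 217.214 = 448.787, so reliability = 0.7534.
Error variance = 595.714 − 448.787 = 146.927; SEM = √146.927 = 12.12.

12.12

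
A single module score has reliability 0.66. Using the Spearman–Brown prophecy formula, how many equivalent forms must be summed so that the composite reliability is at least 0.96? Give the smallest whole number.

13

k ≥ ρ*(1−ρ₁)/(ρ₁(1−ρ*)) = 0.96·0.34 / (0.66·0.04) = 12.364.
Smallest integer k = 13.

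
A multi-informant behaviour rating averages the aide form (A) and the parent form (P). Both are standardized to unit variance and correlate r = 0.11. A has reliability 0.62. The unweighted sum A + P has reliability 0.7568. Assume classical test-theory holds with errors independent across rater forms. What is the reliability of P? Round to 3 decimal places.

Var(A+P) = 2 + 2·0.11 = 2.220.
True-score variance = ρ_A + ρ_P + 2·0.11, so 0.7568 = (0.62 + ρ_P + 0.22) / 2.220.
ρ_P = 0.7568·2.220 − 0.62 − 0.22 = 0.840.

0.840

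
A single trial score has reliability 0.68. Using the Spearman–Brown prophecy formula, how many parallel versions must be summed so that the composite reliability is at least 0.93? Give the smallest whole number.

7

k ≥ ρ*(1−ρ₁)/(ρ₁(1−ρ*)) = 0.93·0.32 / (0.68·0.07) = 6.252.
Smallest integer k = 7.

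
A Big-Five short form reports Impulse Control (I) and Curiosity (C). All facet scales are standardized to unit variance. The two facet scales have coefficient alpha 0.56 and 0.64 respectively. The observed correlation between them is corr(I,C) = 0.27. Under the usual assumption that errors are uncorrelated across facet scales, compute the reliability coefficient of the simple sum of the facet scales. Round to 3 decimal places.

Var(I+C) = 2 + 2·[0.27] = 2 + 0.54 = 2.54.
Because errors are independent across components, Cov(Tᵢ,Tⱼ) = Cov(Xᵢ,Xⱼ); the off-diagonal part of the true-score variance is the same as above.
True-score variance = [0.56 + 0.64] + 0.54 = 1.2 + 0.54 = 1.74.
Reliability = 1.74 / 2.54 = 0.685.

0.685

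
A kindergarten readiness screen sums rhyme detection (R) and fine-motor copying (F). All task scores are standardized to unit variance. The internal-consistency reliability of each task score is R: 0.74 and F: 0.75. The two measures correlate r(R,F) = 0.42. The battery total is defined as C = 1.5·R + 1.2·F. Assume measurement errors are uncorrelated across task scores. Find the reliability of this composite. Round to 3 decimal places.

Var(C) = 1.5² + 1.2² + 2·[1.8·0.42] = 3.69 + 1.512 = 5.202.
Because errors are independent across components, Cov(Tᵢ,Tⱼ) = Cov(Xᵢ,Xⱼ); the off-diagonal part of the true-score variance is the same as above.
True-score variance = [1.5²·0.74 + 1.2²·0.75] + 1.512 = 2.745 + 1.512 = 4.257.
Reliability = 4.257 / 5.202 = 0.818.

0.818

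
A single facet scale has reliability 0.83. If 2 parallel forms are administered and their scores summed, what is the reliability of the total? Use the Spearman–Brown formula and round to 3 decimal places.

ρ_k = kρ / (1 + (k−1)ρ) = 2·0.83 / (1 + 1·0.83) = 1.660 / 1.830 = 0.907.

0.907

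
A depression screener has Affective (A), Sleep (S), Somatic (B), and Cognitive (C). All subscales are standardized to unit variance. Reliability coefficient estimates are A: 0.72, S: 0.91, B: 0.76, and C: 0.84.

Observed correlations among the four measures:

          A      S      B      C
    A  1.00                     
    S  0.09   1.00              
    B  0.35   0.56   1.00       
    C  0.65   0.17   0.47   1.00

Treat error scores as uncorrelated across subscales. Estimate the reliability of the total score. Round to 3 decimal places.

Var(A+S+B+C) = 4 + 2·[0.09 + 0.35 + 0.65 + 0.56 + 0.17 + 0.47] = 4 + 4.58 = 8.58.
With uncorrelated errors the cross-covariances are all true-score covariance, so they carry over unchanged; only the diagonal terms shrink to ρᵢσᵢ².
True-score variance = [0.72 + 0.91 + 0.76 + 0.84] + 4.58 = 3.23 + 4.58 = 7.81.
Reliability = 7.81 / 8.58 = 0.910.

0.910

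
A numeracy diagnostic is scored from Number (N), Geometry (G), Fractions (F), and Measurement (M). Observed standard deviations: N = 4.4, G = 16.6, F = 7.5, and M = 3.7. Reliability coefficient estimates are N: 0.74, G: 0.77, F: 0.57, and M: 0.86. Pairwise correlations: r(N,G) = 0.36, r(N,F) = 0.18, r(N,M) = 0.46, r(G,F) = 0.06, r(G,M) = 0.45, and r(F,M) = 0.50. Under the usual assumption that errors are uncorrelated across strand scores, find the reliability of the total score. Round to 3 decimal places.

Var(N+G+F+M) = 4.4² + 16.6² + 7.5² + 3.7² + 2·[4.4·16.6·0.36 + 4.4·7.5·0.18 + 4.4·3.7·0.46 + 16.6·7.5·0.06 + 16.6·3.7·0.45 + 7.5·3.7·0.50] = 364.86 + 177.414 = 542.274.
Under uncorrelated errors the observed covariances equal the true-score covariances, so only the own-variance terms attenuate.
True-score variance = [4.4²·0.74 + 16.6²·0.77 + 7.5²·0.57 + 3.7²·0.86] + 177.414 = 270.344 + 177.414 = 447.758.
Reliability = 447.758 / 542.274 = 0.826.

0.826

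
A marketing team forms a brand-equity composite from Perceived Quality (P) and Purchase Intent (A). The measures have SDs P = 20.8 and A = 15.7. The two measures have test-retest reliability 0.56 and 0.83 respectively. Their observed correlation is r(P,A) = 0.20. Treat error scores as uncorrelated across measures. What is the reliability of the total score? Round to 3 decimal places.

Var(P+A) = 20.8² + 15.7² + 2·[20.8·15.7·0.20] = 679.13 + 130.624 = 809.754.
Because errors are independent across components, Cov(Tᵢ,Tⱼ) = Cov(Xᵢ,Xⱼ); the off-diagonal part of the true-score variance is the same as above.
True-score variance = [20.8²·0.56 + 15.7²·0.83] + 130.624 = 446.865 + 130.624 = 577.489.
Reliability = 577.489 / 809.754 = 0.713.

0.713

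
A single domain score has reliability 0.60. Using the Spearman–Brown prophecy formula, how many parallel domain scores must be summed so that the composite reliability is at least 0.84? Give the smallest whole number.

4

k ≥ ρ*(1−ρ₁)/(ρ₁(1−ρ*)) = 0.84·0.40 / (0.60·0.16) = 3.500.
Smallest integer k = 4.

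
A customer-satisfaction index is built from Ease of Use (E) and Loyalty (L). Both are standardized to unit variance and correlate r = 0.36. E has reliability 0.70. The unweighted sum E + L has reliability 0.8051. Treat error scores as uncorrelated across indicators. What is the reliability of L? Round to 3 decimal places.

0.770

Var(E+L) = 2 + 2·0.36 = 2.720.
True-score variance = ρ_E + ρ_L + 2·0.36, so 0.8051 = (0.70 + ρ_L + 0.72) / 2.720.
ρ_L = 0.8051·2.720 − 0.70 − 0.72 = 0.770.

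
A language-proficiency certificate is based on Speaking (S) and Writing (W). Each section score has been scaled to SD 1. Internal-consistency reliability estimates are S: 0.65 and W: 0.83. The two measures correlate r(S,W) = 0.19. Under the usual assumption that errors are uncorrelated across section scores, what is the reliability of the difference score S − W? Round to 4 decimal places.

Var(S−W) = 1 + 1 − 2·0.19 = 2 − 0.38 = 1.62.
Because errors are independent across components, Cov(Tᵢ,Tⱼ) = Cov(Xᵢ,Xⱼ); the off-diagonal part of the true-score variance is the same as above.
True-score variance = [0.65 + 0.83] − 0.38 = 1.48 − 0.38 = 1.1.
Reliability = 1.1 / 1.62 = 0.6790.

0.6790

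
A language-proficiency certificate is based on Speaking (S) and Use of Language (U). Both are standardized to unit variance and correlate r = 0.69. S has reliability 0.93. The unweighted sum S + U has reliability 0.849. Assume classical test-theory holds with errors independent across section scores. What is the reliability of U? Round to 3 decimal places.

Var(S+U) = 2 + 2·0.69 = 3.380.
True-score variance = ρ_S + ρ_U + 2·0.69, so 0.849 = (0.93 + ρ_U + 1.38) / 3.380.
ρ_U = 0.849·3.380 − 0.93 − 1.38 = 0.560.

0.560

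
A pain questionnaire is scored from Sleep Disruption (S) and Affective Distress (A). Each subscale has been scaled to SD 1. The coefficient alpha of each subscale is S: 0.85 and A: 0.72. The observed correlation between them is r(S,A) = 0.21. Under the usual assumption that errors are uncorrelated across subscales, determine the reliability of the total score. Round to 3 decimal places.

0.822

Var(S+A) = 2 + 2·[0.21] = 2 + 0.42 = 2.42.
Because errors are independent across components, Cov(Tᵢ,Tⱼ) = Cov(Xᵢ,Xⱼ); the off-diagonal part of the true-score variance is the same as above.
True-score variance = [0.85 + 0.72] + 0.42 = 1.57 + 0.42 = 1.99.
Reliability = 1.99 / 2.42 = 0.822.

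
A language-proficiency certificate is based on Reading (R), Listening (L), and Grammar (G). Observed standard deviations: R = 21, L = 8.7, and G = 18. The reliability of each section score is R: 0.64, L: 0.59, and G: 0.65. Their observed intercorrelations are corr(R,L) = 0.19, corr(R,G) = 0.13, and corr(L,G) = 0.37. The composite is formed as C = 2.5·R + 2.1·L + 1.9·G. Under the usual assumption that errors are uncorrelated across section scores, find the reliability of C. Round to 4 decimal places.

0.7230

Var(C) = 2.5²·21² + 2.1²·8.7² + 1.9²·18² + 2·[5.25·21·8.7·0.19 + 4.75·21·18·0.13 + 3.99·8.7·18·0.37] = 4259.68 + 1293.69 = 5553.38.
With uncorrelated errors the cross-covariances are all true-score covariance, so they carry over unchanged; only the diagonal terms shrink to ρᵢσᵢ².
True-score variance = [2.5²·21²·0.64 + 2.1²·8.7²·0.59 + 1.9²·18²·0.65] + 1293.69 = 2721.2 + 1293.69 = 4014.9.
Reliability = 4014.9 / 5553.38 = 0.7230.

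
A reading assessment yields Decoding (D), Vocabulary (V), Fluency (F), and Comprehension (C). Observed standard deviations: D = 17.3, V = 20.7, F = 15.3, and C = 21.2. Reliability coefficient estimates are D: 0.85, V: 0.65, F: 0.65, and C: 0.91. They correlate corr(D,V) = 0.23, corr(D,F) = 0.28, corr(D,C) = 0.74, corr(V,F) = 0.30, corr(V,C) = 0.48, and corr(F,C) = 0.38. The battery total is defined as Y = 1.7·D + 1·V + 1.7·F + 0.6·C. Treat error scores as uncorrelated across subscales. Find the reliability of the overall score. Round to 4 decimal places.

0.8742

Var(Y) = 1.7²·17.3² + 20.7² + 1.7²·15.3² + 0.6²·21.2² + 2·[1.7·17.3·20.7·0.23 + 2.89·17.3·15.3·0.28 + 1.02·17.3·21.2·0.74 + 1.7·20.7·15.3·0.30 + 0.6·20.7·21.2·0.48 + 1.02·15.3·21.2·0.38] = 2131.76 + 2089.34 = 4221.09.
Under uncorrelated errors the observed covariances equal the true-score covariances, so only the own-variance terms attenuate.
True-score variance = [1.7²·17.3²·0.85 + 20.7²·0.65 + 1.7²·15.3²·0.65 + 0.6²·21.2²·0.91] + 2089.34 = 1600.7 + 2089.34 = 3690.04.
Reliability = 3690.04 / 4221.09 = 0.8742.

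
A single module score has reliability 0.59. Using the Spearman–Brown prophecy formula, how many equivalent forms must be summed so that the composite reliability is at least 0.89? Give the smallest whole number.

k ≥ ρ*(1−ρ₁)/(ρ₁(1−ρ*)) = 0.89·0.41 / (0.59·0.11) = 5.622.
Smallest integer k = 6.

6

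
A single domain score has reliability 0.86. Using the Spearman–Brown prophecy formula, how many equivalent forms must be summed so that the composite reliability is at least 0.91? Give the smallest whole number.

k ≥ ρ*(1−ρ₁)/(ρ₁(1−ρ*)) = 0.91·0.14 / (0.86·0.09) = 1.646.
Smallest integer k = 2.

2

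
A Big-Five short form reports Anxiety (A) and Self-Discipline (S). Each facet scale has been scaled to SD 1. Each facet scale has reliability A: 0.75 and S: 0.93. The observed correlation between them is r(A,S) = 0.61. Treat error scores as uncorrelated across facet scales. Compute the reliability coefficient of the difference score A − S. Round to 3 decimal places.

0.590

Var(A−S) = 1 + 1 − 2·0.61 = 2 − 1.22 = 0.78.
Under uncorrelated errors the observed covariances equal the true-score covariances, so only the own-variance terms attenuate.
True-score variance = [0.75 + 0.93] − 1.22 = 1.68 − 1.22 = 0.46.
Reliability = 0.46 / 0.78 = 0.590.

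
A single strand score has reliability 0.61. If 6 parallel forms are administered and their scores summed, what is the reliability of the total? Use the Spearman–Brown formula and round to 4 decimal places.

ρ_k = kρ / (1 + (k−1)ρ) = 6·0.61 / (1 + 5·0.61) = 3.660 / 4.050 = 0.9037.

0.9037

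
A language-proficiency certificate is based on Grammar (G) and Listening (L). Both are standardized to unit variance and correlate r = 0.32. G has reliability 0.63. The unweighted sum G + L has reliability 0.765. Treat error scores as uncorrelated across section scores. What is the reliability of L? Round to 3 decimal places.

Var(G+L) = 2 + 2·0.32 = 2.640.
True-score variance = ρ_G + ρ_L + 2·0.32, so 0.765 = (0.63 + ρ_L + 0.64) / 2.640.
ρ_L = 0.765·2.640 − 0.63 − 0.64 = 0.750.

0.750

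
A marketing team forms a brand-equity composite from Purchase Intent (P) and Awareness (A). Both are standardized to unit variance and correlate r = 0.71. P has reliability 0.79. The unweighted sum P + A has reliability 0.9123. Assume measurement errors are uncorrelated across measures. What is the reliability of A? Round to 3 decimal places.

0.910

Var(P+A) = 2 + 2·0.71 = 3.420.
True-score variance = ρ_P + ρ_A + 2·0.71, so 0.9123 = (0.79 + ρ_A + 1.42) / 3.420.
ρ_A = 0.9123·3.420 − 0.79 − 1.42 = 0.910.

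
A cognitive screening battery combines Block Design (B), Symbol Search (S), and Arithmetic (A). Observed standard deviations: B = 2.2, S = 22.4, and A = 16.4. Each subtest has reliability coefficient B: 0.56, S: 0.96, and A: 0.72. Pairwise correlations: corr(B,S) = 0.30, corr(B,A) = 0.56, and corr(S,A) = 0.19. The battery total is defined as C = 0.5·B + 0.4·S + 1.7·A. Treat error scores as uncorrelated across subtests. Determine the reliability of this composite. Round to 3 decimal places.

Var(C) = 0.5²·2.2² + 0.4²·22.4² + 1.7²·16.4² + 2·[0.2·2.2·22.4·0.30 + 0.85·2.2·16.4·0.56 + 0.68·22.4·16.4·0.19] = 858.786 + 135.188 = 993.974.
With uncorrelated errors the cross-covariances are all true-score covariance, so they carry over unchanged; only the diagonal terms shrink to ρᵢσᵢ².
True-score variance = [0.5²·2.2²·0.56 + 0.4²·22.4²·0.96 + 1.7²·16.4²·0.72] + 135.188 = 637.4 + 135.188 = 772.587.
Reliability = 772.587 / 993.974 = 0.777.

0.777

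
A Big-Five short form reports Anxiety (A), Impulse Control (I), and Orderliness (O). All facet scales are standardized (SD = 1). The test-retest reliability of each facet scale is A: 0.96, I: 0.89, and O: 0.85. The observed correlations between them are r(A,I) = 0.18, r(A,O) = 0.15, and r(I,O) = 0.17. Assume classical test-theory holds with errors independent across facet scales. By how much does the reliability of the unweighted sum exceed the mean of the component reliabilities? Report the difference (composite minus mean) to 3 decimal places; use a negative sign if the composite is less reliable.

0.025

Var(sum) = 3 + 1 = 4; true-score variance = 2.7 + 1 = 3.7; composite reliability = 0.9250.
Mean component reliability = 0.9000.
Difference = 0.9250 − 0.9000 = 0.025.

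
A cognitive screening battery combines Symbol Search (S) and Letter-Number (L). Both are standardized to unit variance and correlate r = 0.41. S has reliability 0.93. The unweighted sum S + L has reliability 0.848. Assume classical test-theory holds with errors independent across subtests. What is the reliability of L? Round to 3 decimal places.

Var(S+L) = 2 + 2·0.41 = 2.820.
True-score variance = ρ_S + ρ_L + 2·0.41, so 0.848 = (0.93 + ρ_L + 0.82) / 2.820.
ρ_L = 0.848·2.820 − 0.93 − 0.82 = 0.641.

0.641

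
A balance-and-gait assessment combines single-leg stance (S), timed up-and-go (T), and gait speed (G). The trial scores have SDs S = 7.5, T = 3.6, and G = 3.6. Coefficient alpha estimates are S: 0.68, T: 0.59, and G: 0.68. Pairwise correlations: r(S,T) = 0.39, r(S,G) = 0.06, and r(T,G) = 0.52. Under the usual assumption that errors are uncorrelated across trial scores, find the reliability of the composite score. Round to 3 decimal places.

Var(S+T+G) = 7.5² + 3.6² + 3.6² + 2·[7.5·3.6·0.39 + 7.5·3.6·0.06 + 3.6·3.6·0.52] = 82.17 + 37.7784 = 119.948.
Under uncorrelated errors the observed covariances equal the true-score covariances, so only the own-variance terms attenuate.
True-score variance = [7.5²·0.68 + 3.6²·0.59 + 3.6²·0.68] + 37.7784 = 54.7092 + 37.7784 = 92.4876.
Reliability = 92.4876 / 119.948 = 0.771.

0.771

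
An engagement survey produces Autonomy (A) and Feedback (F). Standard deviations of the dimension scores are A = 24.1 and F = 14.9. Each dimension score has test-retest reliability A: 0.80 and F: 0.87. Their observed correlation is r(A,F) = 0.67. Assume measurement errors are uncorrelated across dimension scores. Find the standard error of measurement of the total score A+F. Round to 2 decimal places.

Var(total) = 802.82 + 481.181 = 1284.
True-score variance = 657.797 + 481.181 = 1138.98, so reliability = 0.8871.
Error variance = 1284 − 1138.98 = 145.023; SEM = √145.023 = 12.04.

12.04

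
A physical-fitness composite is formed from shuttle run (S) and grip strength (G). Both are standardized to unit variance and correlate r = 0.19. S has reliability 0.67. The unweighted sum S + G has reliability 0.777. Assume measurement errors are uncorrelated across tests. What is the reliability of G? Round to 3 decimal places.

0.799

Var(S+G) = 2 + 2·0.19 = 2.380.
True-score variance = ρ_S + ρ_G + 2·0.19, so 0.777 = (0.67 + ρ_G + 0.38) / 2.380.
ρ_G = 0.777·2.380 − 0.67 − 0.38 = 0.799.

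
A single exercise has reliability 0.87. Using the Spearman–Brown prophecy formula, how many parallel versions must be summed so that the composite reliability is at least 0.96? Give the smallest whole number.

4

k ≥ ρ*(1−ρ₁)/(ρ₁(1−ρ*)) = 0.96·0.13 / (0.87·0.04) = 3.586.
Smallest integer k = 4.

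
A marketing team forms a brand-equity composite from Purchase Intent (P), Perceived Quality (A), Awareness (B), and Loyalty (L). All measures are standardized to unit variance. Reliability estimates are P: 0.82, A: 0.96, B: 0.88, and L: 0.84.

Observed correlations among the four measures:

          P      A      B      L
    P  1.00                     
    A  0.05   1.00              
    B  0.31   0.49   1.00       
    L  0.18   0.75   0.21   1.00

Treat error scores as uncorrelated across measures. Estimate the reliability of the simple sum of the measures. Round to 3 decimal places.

0.937

Var(P+A+B+L) = 4 + 2·[0.05 + 0.31 + 0.18 + 0.49 + 0.75 + 0.21] = 4 + 3.98 = 7.98.
With uncorrelated errors the cross-covariances are all true-score covariance, so they carry over unchanged; only the diagonal terms shrink to ρᵢσᵢ².
True-score variance = [0.82 + 0.96 + 0.88 + 0.84] + 3.98 = 3.5 + 3.98 = 7.48.
Reliability = 7.48 / 7.98 = 0.937.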